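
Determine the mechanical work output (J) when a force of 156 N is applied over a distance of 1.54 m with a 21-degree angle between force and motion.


W = F * d * cos(theta)
theta = 21 deg = 0.3665 rad
cos(theta) = 0.9336
W = 156 * 1.54 * 0.9336
W = 224.2834


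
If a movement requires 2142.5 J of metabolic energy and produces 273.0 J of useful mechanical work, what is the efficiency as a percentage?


eta = (W_mech / E_meta) * 100
eta = (273.0 / 2142.5) * 100
ratio = 0.1274
eta = 12.7421


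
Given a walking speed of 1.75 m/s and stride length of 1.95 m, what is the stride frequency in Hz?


f = v / stride_length
f = 1.75 / 1.95
f = 0.8974


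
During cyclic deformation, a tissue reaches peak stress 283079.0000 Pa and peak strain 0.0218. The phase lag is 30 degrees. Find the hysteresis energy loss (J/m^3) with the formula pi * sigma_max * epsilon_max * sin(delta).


E_loss = pi * sigma_max * epsilon_max * sin(delta)
delta = 30 deg = 0.5236 rad
sin(delta) = 0.5000
E_loss = pi * 283079.0000 * 0.0218 * 0.5000
E_loss = 9693.5761


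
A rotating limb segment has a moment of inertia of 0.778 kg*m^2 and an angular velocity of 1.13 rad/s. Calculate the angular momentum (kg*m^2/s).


L = I * omega
L = 0.778 * 1.13
L = 0.8791


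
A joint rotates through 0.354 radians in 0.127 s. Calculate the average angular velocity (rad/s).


omega = delta_theta / delta_t
omega = 0.354 / 0.127
omega = 2.7874


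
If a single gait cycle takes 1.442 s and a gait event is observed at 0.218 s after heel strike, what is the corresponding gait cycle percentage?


pct = (event_time / cycle_time) * 100
pct = (0.218 / 1.442) * 100
ratio = 0.1512
pct = 15.1179


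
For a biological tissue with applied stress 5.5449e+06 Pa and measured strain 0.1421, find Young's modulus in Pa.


E = stress / strain
E = 5.5449e+06 / 0.1421
E = 3.9021e+07


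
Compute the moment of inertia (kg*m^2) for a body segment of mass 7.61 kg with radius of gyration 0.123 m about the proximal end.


I = m * k^2
I = 7.61 * 0.123^2
k^2 = 0.0151
I = 0.1151


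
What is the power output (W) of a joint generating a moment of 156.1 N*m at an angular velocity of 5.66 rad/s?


P = M * omega
P = 156.1 * 5.66
P = 883.5260


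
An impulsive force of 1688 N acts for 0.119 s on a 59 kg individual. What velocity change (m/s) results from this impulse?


J = F * dt = 1688 * 0.119 = 200.8720 N*s
delta_v = J / m
delta_v = 200.8720 / 59
delta_v = 3.4046


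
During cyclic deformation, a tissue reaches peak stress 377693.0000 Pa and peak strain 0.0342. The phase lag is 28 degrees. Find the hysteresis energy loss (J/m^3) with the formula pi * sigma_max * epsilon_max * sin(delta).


E_loss = pi * sigma_max * epsilon_max * sin(delta)
delta = 28 deg = 0.4887 rad
sin(delta) = 0.4695
E_loss = pi * 377693.0000 * 0.0342 * 0.4695
E_loss = 19051.2820


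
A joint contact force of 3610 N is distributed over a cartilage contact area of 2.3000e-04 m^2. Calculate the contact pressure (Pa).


P = F / A
P = 3610 / 2.3000e-04
P = 1.5696e+07


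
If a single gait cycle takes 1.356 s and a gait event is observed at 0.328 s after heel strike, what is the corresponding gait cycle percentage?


pct = (event_time / cycle_time) * 100
pct = (0.328 / 1.356) * 100
ratio = 0.2419
pct = 24.1888


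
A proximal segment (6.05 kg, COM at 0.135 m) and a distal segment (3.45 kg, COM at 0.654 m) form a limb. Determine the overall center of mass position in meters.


COM = (m1*x1 + m2*x2) / (m1 + m2)
COM = (6.05*0.135 + 3.45*0.654) / (6.05 + 3.45)
Numerator = 3.0731
Denominator = 9.5000
COM = 0.3235


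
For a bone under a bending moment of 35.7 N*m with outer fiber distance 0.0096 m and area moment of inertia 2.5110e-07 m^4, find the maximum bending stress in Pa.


sigma = M * c / I
sigma = 35.7 * 0.0096 / 2.5110e-07
M * c = 0.3427
sigma = 1.3649e+06


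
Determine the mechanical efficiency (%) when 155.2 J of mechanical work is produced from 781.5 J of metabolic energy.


eta = (W_mech / E_meta) * 100
eta = (155.2 / 781.5) * 100
ratio = 0.1986
eta = 19.8592


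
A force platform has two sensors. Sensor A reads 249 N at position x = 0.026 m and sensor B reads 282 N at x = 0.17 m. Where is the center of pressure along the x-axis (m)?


COP_x = (F1*x1 + F2*x2) / (F1 + F2)
COP_x = (249*0.026 + 282*0.17) / (249 + 282)
Numerator = 54.4140
Denominator = 531
COP_x = 0.1025


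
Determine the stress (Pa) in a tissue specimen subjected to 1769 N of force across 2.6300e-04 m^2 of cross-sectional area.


stress = F / A
stress = 1769 / 2.6300e-04
stress = 6.7262e+06


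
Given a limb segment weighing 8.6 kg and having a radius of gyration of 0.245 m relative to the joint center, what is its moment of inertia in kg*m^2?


I = m * k^2
I = 8.6 * 0.245^2
k^2 = 0.0600
I = 0.5162


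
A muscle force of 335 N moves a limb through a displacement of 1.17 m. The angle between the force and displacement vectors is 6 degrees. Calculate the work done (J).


W = F * d * cos(theta)
theta = 6 deg = 0.1047 rad
cos(theta) = 0.9945
W = 335 * 1.17 * 0.9945
W = 389.8029


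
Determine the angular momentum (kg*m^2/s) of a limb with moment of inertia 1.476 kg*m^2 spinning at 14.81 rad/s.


L = I * omega
L = 1.476 * 14.81
L = 21.8596


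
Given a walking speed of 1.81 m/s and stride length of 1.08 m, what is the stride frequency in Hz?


f = v / stride_length
f = 1.81 / 1.08
f = 1.6759


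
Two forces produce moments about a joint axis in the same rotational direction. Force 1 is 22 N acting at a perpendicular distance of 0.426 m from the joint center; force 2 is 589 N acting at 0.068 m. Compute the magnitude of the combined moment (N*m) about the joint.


M = F1 * d1 + F2 * d2
M = 22 * 0.426 + 589 * 0.068
M = 9.3720 + 40.0520
M = 49.4240


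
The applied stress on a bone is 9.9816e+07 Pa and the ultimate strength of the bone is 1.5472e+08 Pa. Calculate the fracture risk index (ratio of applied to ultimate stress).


FRI = applied / ultimate
FRI = 9.9816e+07 / 1.5472e+08
FRI = 0.6451


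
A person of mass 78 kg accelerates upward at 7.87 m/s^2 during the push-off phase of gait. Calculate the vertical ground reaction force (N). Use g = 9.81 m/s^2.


GRF = m * (g + a)
GRF = 78 * (9.81 + 7.87)
GRF = 78 * 17.6800
GRF = 1379.0400


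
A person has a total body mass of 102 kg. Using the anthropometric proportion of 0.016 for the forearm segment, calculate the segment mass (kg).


m_segment = body_mass * fraction
m_segment = 102 * 0.016
m_segment = 1.6320


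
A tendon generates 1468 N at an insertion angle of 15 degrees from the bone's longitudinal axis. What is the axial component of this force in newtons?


F_eff = F_tendon * cos(theta)
theta = 15 deg = 0.2618 rad
cos(theta) = 0.9659
F_eff = 1468 * 0.9659
F_eff = 1417.9791


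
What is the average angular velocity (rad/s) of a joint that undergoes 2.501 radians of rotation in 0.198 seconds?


omega = delta_theta / delta_t
omega = 2.501 / 0.198
omega = 12.6313


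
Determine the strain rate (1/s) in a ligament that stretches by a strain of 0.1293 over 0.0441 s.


strain_rate = delta_strain / delta_t
strain_rate = 0.1293 / 0.0441
strain_rate = 2.9320


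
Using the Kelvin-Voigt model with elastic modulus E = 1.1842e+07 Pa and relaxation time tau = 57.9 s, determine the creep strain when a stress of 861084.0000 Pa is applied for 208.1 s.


epsilon(t) = (sigma/E) * (1 - exp(-t/tau))
sigma/E = 861084.0000 / 1.1842e+07 = 0.0727
exp(-t/tau) = exp(-208.1 / 57.9) = 0.0275
epsilon = 0.0727 * (1 - 0.0275)
epsilon = 0.0707


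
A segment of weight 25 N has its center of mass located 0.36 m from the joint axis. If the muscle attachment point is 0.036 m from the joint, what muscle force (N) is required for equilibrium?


F_muscle = W * d_load / d_muscle
F_muscle = 25 * 0.36 / 0.036
Numerator = 9.0000
F_muscle = 250.0000


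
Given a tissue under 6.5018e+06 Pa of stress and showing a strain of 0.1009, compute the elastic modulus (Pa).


E = stress / strain
E = 6.5018e+06 / 0.1009
E = 6.4438e+07


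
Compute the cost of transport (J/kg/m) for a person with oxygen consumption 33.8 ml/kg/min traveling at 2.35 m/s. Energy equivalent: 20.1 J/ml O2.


Power per kg = VO2 * 20.1 / 60
Power per kg = 33.8 * 20.1 / 60 = 11.3230 W/kg
Cost = power_per_kg / speed
Cost = 11.3230 / 2.35
Cost = 4.8183


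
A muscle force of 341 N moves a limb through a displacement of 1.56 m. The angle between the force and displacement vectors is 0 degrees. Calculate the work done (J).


W = F * d * cos(theta)
theta = 0 deg = 0.0000 rad
cos(theta) = 1.0000
W = 341 * 1.56 * 1.0000
W = 531.9600


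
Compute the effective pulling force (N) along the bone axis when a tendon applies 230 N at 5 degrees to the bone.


F_eff = F_tendon * cos(theta)
theta = 5 deg = 0.0873 rad
cos(theta) = 0.9962
F_eff = 230 * 0.9962
F_eff = 229.1248


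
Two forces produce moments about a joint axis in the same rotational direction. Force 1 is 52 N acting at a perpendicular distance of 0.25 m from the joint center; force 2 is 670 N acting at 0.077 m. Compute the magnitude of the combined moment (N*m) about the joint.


M = F1 * d1 + F2 * d2
M = 52 * 0.25 + 670 * 0.077
M = 13.0000 + 51.5900
M = 64.5900


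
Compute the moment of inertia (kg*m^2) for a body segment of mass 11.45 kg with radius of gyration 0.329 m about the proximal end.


I = m * k^2
I = 11.45 * 0.329^2
k^2 = 0.1082
I = 1.2394


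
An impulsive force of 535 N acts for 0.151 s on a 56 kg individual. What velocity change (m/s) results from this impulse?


J = F * dt = 535 * 0.151 = 80.7850 N*s
delta_v = J / m
delta_v = 80.7850 / 56
delta_v = 1.4426


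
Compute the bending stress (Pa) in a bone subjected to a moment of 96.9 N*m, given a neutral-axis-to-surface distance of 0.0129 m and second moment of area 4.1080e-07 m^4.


sigma = M * c / I
sigma = 96.9 * 0.0129 / 4.1080e-07
M * c = 1.2500
sigma = 3.0429e+06


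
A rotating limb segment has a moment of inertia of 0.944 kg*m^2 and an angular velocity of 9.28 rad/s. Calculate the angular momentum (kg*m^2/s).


L = I * omega
L = 0.944 * 9.28
L = 8.7603


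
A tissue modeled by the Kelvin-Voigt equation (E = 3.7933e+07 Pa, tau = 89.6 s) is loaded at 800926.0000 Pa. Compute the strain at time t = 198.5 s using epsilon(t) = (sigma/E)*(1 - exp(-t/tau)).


epsilon(t) = (sigma/E) * (1 - exp(-t/tau))
sigma/E = 800926.0000 / 3.7933e+07 = 0.0211
exp(-t/tau) = exp(-198.5 / 89.6) = 0.1091
epsilon = 0.0211 * (1 - 0.1091)
epsilon = 0.0188


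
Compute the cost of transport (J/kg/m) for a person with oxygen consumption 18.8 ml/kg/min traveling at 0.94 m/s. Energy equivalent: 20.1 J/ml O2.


Power per kg = VO2 * 20.1 / 60
Power per kg = 18.8 * 20.1 / 60 = 6.2980 W/kg
Cost = power_per_kg / speed
Cost = 6.2980 / 0.94
Cost = 6.7000


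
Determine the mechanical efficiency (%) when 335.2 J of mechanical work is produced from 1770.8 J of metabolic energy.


eta = (W_mech / E_meta) * 100
eta = (335.2 / 1770.8) * 100
ratio = 0.1893
eta = 18.9293


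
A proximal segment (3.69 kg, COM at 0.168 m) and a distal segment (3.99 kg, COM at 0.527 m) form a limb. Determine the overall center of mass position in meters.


COM = (m1*x1 + m2*x2) / (m1 + m2)
COM = (3.69*0.168 + 3.99*0.527) / (3.69 + 3.99)
Numerator = 2.7227
Denominator = 7.6800
COM = 0.3545


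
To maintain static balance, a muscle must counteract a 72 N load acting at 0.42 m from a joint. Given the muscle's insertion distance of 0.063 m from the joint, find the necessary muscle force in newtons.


F_muscle = W * d_load / d_muscle
F_muscle = 72 * 0.42 / 0.063
Numerator = 30.2400
F_muscle = 480.0000


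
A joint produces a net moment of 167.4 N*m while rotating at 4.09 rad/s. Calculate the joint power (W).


P = M * omega
P = 167.4 * 4.09
P = 684.6660


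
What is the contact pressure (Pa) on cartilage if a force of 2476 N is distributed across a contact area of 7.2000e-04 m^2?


P = F / A
P = 2476 / 7.2000e-04
P = 3.4389e+06


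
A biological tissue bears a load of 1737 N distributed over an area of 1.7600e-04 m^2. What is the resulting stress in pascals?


stress = F / A
stress = 1737 / 1.7600e-04
stress = 9.8693e+06


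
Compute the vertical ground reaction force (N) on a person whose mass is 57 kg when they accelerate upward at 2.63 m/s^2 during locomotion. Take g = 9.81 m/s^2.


GRF = m * (g + a)
GRF = 57 * (9.81 + 2.63)
GRF = 57 * 12.4400
GRF = 709.0800


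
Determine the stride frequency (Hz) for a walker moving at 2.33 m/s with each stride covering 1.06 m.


f = v / stride_length
f = 2.33 / 1.06
f = 2.1981


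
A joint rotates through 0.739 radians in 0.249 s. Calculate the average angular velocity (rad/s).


omega = delta_theta / delta_t
omega = 0.739 / 0.249
omega = 2.9679


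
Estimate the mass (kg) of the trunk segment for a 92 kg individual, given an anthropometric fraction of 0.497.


m_segment = body_mass * fraction
m_segment = 92 * 0.497
m_segment = 45.7240


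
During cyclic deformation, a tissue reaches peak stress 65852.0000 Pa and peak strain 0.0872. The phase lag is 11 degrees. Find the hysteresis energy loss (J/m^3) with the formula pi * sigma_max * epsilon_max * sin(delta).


E_loss = pi * sigma_max * epsilon_max * sin(delta)
delta = 11 deg = 0.1920 rad
sin(delta) = 0.1908
E_loss = pi * 65852.0000 * 0.0872 * 0.1908
E_loss = 3442.1847


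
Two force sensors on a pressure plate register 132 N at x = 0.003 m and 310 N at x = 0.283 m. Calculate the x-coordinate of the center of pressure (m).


COP_x = (F1*x1 + F2*x2) / (F1 + F2)
COP_x = (132*0.003 + 310*0.283) / (132 + 310)
Numerator = 88.1260
Denominator = 442
COP_x = 0.1994


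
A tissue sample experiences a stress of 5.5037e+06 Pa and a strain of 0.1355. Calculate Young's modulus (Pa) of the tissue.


E = stress / strain
E = 5.5037e+06 / 0.1355
E = 4.0618e+07


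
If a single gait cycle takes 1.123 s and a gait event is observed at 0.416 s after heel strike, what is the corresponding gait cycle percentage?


pct = (event_time / cycle_time) * 100
pct = (0.416 / 1.123) * 100
ratio = 0.3704
pct = 37.0436


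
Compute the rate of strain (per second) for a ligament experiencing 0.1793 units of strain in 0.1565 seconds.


strain_rate = delta_strain / delta_t
strain_rate = 0.1793 / 0.1565
strain_rate = 1.1457


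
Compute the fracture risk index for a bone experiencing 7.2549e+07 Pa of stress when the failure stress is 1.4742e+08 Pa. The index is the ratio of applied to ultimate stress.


FRI = applied / ultimate
FRI = 7.2549e+07 / 1.4742e+08
FRI = 0.4921


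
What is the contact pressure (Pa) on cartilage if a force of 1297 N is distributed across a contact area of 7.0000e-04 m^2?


P = F / A
P = 1297 / 7.0000e-04
P = 1.8529e+06


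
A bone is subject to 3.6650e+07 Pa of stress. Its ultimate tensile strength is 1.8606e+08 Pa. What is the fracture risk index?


FRI = applied / ultimate
FRI = 3.6650e+07 / 1.8606e+08
FRI = 0.1970


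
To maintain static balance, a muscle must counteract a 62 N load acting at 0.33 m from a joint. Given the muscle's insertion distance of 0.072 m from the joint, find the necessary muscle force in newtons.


F_muscle = W * d_load / d_muscle
F_muscle = 62 * 0.33 / 0.072
Numerator = 20.4600
F_muscle = 284.1667


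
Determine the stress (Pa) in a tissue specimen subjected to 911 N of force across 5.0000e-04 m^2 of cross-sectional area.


stress = F / A
stress = 911 / 5.0000e-04
stress = 1.8220e+06


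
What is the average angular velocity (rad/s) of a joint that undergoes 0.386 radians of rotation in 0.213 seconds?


omega = delta_theta / delta_t
omega = 0.386 / 0.213
omega = 1.8122


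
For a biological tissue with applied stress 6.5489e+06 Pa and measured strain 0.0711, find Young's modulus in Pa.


E = stress / strain
E = 6.5489e+06 / 0.0711
E = 9.2108e+07


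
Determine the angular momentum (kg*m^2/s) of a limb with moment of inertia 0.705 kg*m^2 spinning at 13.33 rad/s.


L = I * omega
L = 0.705 * 13.33
L = 9.3976


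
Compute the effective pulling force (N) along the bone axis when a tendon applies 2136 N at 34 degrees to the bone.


F_eff = F_tendon * cos(theta)
theta = 34 deg = 0.5934 rad
cos(theta) = 0.8290
F_eff = 2136 * 0.8290
F_eff = 1770.8243


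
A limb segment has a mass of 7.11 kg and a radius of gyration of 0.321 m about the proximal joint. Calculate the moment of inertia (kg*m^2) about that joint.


I = m * k^2
I = 7.11 * 0.321^2
k^2 = 0.1030
I = 0.7326


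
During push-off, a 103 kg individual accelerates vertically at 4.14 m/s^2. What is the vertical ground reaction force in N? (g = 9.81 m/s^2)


GRF = m * (g + a)
GRF = 103 * (9.81 + 4.14)
GRF = 103 * 13.9500
GRF = 1436.8500


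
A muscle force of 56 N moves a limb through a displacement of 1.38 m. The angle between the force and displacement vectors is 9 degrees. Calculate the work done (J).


W = F * d * cos(theta)
theta = 9 deg = 0.1571 rad
cos(theta) = 0.9877
W = 56 * 1.38 * 0.9877
W = 76.3286


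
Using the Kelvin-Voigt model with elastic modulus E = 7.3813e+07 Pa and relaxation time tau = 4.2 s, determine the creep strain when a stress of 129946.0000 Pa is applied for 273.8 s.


epsilon(t) = (sigma/E) * (1 - exp(-t/tau))
sigma/E = 129946.0000 / 7.3813e+07 = 0.0018
exp(-t/tau) = exp(-273.8 / 4.2) = 4.8768e-29
epsilon = 0.0018 * (1 - 4.8768e-29)
epsilon = 0.0018


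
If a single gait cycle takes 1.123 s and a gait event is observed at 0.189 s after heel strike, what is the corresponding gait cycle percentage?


pct = (event_time / cycle_time) * 100
pct = (0.189 / 1.123) * 100
ratio = 0.1683
pct = 16.8299


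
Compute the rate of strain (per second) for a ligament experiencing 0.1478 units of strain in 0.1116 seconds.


strain_rate = delta_strain / delta_t
strain_rate = 0.1478 / 0.1116
strain_rate = 1.3244


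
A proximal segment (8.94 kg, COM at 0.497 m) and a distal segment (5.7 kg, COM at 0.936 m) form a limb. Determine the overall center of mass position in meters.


COM = (m1*x1 + m2*x2) / (m1 + m2)
COM = (8.94*0.497 + 5.7*0.936) / (8.94 + 5.7)
Numerator = 9.7784
Denominator = 14.6400
COM = 0.6679


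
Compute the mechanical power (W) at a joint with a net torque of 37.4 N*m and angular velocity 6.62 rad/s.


P = M * omega
P = 37.4 * 6.62
P = 247.5880


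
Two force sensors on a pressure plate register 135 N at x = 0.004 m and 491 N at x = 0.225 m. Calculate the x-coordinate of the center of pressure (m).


COP_x = (F1*x1 + F2*x2) / (F1 + F2)
COP_x = (135*0.004 + 491*0.225) / (135 + 491)
Numerator = 111.0150
Denominator = 626
COP_x = 0.1773


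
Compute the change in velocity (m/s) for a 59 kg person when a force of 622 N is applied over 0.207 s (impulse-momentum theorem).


J = F * dt = 622 * 0.207 = 128.7540 N*s
delta_v = J / m
delta_v = 128.7540 / 59
delta_v = 2.1823


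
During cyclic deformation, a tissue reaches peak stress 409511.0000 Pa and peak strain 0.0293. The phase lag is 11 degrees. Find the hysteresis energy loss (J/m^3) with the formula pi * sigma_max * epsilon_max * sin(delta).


E_loss = pi * sigma_max * epsilon_max * sin(delta)
delta = 11 deg = 0.1920 rad
sin(delta) = 0.1908
E_loss = pi * 409511.0000 * 0.0293 * 0.1908
E_loss = 7192.5338


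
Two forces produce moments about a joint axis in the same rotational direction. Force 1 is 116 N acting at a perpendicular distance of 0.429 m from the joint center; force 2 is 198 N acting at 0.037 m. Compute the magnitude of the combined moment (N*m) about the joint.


M = F1 * d1 + F2 * d2
M = 116 * 0.429 + 198 * 0.037
M = 49.7640 + 7.3260
M = 57.0900


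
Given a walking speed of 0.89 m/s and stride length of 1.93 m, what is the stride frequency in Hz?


f = v / stride_length
f = 0.89 / 1.93
f = 0.4611


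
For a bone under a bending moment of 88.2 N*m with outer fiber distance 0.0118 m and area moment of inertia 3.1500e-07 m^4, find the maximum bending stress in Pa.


sigma = M * c / I
sigma = 88.2 * 0.0118 / 3.1500e-07
M * c = 1.0408
sigma = 3.3040e+06


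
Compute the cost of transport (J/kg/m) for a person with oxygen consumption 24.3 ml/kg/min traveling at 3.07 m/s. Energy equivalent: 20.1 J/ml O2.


Power per kg = VO2 * 20.1 / 60
Power per kg = 24.3 * 20.1 / 60 = 8.1405 W/kg
Cost = power_per_kg / speed
Cost = 8.1405 / 3.07
Cost = 2.6516


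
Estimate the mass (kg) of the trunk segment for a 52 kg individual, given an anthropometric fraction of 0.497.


m_segment = body_mass * fraction
m_segment = 52 * 0.497
m_segment = 25.8440


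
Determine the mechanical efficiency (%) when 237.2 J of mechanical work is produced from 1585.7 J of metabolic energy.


eta = (W_mech / E_meta) * 100
eta = (237.2 / 1585.7) * 100
ratio = 0.1496
eta = 14.9587


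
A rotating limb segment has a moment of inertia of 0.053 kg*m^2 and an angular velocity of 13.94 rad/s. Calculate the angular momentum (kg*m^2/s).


L = I * omega
L = 0.053 * 13.94
L = 0.7388


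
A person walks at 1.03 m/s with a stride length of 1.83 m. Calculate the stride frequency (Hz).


f = v / stride_length
f = 1.03 / 1.83
f = 0.5628


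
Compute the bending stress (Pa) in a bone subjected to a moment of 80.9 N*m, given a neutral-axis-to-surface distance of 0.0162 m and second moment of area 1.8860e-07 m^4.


sigma = M * c / I
sigma = 80.9 * 0.0162 / 1.8860e-07
M * c = 1.3106
sigma = 6.9490e+06


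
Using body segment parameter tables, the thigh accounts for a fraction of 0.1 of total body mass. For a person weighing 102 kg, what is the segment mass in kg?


m_segment = body_mass * fraction
m_segment = 102 * 0.1
m_segment = 10.2000


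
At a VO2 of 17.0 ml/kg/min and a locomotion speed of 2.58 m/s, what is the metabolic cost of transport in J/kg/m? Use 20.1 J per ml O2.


Power per kg = VO2 * 20.1 / 60
Power per kg = 17.0 * 20.1 / 60 = 5.6950 W/kg
Cost = power_per_kg / speed
Cost = 5.6950 / 2.58
Cost = 2.2074


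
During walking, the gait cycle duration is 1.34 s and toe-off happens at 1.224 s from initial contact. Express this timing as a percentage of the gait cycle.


pct = (event_time / cycle_time) * 100
pct = (1.224 / 1.34) * 100
ratio = 0.9134
pct = 91.3433


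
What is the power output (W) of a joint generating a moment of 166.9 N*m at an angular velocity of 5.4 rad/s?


P = M * omega
P = 166.9 * 5.4
P = 901.2600


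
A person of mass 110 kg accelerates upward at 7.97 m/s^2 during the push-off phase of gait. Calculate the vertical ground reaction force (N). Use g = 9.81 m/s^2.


GRF = m * (g + a)
GRF = 110 * (9.81 + 7.97)
GRF = 110 * 17.7800
GRF = 1955.8000


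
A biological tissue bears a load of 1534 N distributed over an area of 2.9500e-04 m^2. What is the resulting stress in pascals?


stress = F / A
stress = 1534 / 2.9500e-04
stress = 5.2000e+06


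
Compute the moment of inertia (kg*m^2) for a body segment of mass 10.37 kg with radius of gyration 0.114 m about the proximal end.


I = m * k^2
I = 10.37 * 0.114^2
k^2 = 0.0130
I = 0.1348


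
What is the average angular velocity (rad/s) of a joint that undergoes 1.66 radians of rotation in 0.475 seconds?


omega = delta_theta / delta_t
omega = 1.66 / 0.475
omega = 3.4947


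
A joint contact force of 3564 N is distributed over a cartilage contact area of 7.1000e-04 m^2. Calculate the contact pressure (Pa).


P = F / A
P = 3564 / 7.1000e-04
P = 5.0197e+06


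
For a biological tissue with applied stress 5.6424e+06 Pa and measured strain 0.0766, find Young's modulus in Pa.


E = stress / strain
E = 5.6424e+06 / 0.0766
E = 7.3661e+07


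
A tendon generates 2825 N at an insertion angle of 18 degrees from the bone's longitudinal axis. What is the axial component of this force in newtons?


F_eff = F_tendon * cos(theta)
theta = 18 deg = 0.3142 rad
cos(theta) = 0.9511
F_eff = 2825 * 0.9511
F_eff = 2686.7347


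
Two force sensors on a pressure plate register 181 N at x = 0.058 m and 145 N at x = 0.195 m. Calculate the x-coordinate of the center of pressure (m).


COP_x = (F1*x1 + F2*x2) / (F1 + F2)
COP_x = (181*0.058 + 145*0.195) / (181 + 145)
Numerator = 38.7730
Denominator = 326
COP_x = 0.1189


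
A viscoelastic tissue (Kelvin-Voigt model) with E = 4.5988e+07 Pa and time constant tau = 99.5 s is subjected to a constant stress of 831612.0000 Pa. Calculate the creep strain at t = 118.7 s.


epsilon(t) = (sigma/E) * (1 - exp(-t/tau))
sigma/E = 831612.0000 / 4.5988e+07 = 0.0181
exp(-t/tau) = exp(-118.7 / 99.5) = 0.3033
epsilon = 0.0181 * (1 - 0.3033)
epsilon = 0.0126


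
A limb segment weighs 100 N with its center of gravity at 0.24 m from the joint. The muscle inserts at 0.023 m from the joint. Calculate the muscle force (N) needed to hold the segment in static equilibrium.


F_muscle = W * d_load / d_muscle
F_muscle = 100 * 0.24 / 0.023
Numerator = 24.0000
F_muscle = 1043.4783


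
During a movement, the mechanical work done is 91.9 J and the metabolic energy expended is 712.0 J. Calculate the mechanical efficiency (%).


eta = (W_mech / E_meta) * 100
eta = (91.9 / 712.0) * 100
ratio = 0.1291
eta = 12.9073


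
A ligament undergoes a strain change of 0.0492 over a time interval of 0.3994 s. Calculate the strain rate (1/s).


strain_rate = delta_strain / delta_t
strain_rate = 0.0492 / 0.3994
strain_rate = 0.1232


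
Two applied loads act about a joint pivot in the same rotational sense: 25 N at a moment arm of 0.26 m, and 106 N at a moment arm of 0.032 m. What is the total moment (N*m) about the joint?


M = F1 * d1 + F2 * d2
M = 25 * 0.26 + 106 * 0.032
M = 6.5000 + 3.3920
M = 9.8920


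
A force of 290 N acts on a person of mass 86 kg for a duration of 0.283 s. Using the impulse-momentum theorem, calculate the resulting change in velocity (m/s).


J = F * dt = 290 * 0.283 = 82.0700 N*s
delta_v = J / m
delta_v = 82.0700 / 86
delta_v = 0.9543


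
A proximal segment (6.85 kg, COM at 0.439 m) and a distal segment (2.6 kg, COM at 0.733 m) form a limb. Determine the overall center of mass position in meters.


COM = (m1*x1 + m2*x2) / (m1 + m2)
COM = (6.85*0.439 + 2.6*0.733) / (6.85 + 2.6)
Numerator = 4.9129
Denominator = 9.4500
COM = 0.5199


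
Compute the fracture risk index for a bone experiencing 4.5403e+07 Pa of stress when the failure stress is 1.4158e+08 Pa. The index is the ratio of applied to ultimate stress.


FRI = applied / ultimate
FRI = 4.5403e+07 / 1.4158e+08
FRI = 0.3207


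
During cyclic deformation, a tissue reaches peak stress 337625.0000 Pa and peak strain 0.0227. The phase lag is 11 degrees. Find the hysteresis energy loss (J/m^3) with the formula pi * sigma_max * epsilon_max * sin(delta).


E_loss = pi * sigma_max * epsilon_max * sin(delta)
delta = 11 deg = 0.1920 rad
sin(delta) = 0.1908
E_loss = pi * 337625.0000 * 0.0227 * 0.1908
E_loss = 4594.1923


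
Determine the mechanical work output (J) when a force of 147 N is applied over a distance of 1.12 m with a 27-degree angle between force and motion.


W = F * d * cos(theta)
theta = 27 deg = 0.4712 rad
cos(theta) = 0.8910
W = 147 * 1.12 * 0.8910
W = 146.6953


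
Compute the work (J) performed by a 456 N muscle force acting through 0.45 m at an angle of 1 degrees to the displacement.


W = F * d * cos(theta)
theta = 1 deg = 0.0175 rad
cos(theta) = 0.9998
W = 456 * 0.45 * 0.9998
W = 205.1687


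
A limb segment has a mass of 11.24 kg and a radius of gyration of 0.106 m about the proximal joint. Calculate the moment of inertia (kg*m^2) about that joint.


I = m * k^2
I = 11.24 * 0.106^2
k^2 = 0.0112
I = 0.1263


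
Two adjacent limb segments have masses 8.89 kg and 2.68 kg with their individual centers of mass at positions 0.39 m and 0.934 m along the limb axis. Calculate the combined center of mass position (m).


COM = (m1*x1 + m2*x2) / (m1 + m2)
COM = (8.89*0.39 + 2.68*0.934) / (8.89 + 2.68)
Numerator = 5.9702
Denominator = 11.5700
COM = 0.5160


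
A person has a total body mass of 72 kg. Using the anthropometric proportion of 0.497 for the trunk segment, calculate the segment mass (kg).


m_segment = body_mass * fraction
m_segment = 72 * 0.497
m_segment = 35.7840


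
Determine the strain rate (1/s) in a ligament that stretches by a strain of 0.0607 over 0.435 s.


strain_rate = delta_strain / delta_t
strain_rate = 0.0607 / 0.435
strain_rate = 0.1395


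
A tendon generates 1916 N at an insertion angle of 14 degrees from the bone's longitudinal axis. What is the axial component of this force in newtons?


F_eff = F_tendon * cos(theta)
theta = 14 deg = 0.2443 rad
cos(theta) = 0.9703
F_eff = 1916 * 0.9703
F_eff = 1859.0866


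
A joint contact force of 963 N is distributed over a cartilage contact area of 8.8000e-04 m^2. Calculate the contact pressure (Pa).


P = F / A
P = 963 / 8.8000e-04
P = 1.0943e+06


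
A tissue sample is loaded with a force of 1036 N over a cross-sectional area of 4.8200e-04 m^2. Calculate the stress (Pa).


stress = F / A
stress = 1036 / 4.8200e-04
stress = 2.1494e+06


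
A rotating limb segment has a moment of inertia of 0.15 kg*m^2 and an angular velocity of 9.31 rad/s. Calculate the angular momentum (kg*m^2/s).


L = I * omega
L = 0.15 * 9.31
L = 1.3965


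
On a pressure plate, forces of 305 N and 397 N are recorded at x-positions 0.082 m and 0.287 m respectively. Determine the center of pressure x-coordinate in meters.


COP_x = (F1*x1 + F2*x2) / (F1 + F2)
COP_x = (305*0.082 + 397*0.287) / (305 + 397)
Numerator = 138.9490
Denominator = 702
COP_x = 0.1979


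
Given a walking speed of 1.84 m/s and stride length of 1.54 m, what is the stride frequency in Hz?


f = v / stride_length
f = 1.84 / 1.54
f = 1.1948


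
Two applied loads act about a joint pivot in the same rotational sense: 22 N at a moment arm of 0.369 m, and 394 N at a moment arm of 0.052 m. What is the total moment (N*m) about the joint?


M = F1 * d1 + F2 * d2
M = 22 * 0.369 + 394 * 0.052
M = 8.1180 + 20.4880
M = 28.6060


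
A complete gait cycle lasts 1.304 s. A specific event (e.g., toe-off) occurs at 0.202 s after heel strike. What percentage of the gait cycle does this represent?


pct = (event_time / cycle_time) * 100
pct = (0.202 / 1.304) * 100
ratio = 0.1549
pct = 15.4908


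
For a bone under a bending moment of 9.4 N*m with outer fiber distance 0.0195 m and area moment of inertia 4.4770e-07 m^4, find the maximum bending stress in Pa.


sigma = M * c / I
sigma = 9.4 * 0.0195 / 4.4770e-07
M * c = 0.1833
sigma = 409425.9549


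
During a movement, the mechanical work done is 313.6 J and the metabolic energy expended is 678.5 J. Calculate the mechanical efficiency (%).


eta = (W_mech / E_meta) * 100
eta = (313.6 / 678.5) * 100
ratio = 0.4622
eta = 46.2196


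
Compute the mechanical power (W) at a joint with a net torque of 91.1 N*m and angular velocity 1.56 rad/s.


P = M * omega
P = 91.1 * 1.56
P = 142.1160


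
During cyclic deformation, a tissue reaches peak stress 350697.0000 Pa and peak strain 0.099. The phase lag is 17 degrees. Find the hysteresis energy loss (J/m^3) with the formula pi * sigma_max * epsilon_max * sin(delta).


E_loss = pi * sigma_max * epsilon_max * sin(delta)
delta = 17 deg = 0.2967 rad
sin(delta) = 0.2924
E_loss = pi * 350697.0000 * 0.099 * 0.2924
E_loss = 31889.8486


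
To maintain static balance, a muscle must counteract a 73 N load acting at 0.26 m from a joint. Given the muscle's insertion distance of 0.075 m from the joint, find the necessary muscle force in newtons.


F_muscle = W * d_load / d_muscle
F_muscle = 73 * 0.26 / 0.075
Numerator = 18.9800
F_muscle = 253.0667


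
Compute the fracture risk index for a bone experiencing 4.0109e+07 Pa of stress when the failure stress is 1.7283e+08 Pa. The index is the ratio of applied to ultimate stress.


FRI = applied / ultimate
FRI = 4.0109e+07 / 1.7283e+08
FRI = 0.2321


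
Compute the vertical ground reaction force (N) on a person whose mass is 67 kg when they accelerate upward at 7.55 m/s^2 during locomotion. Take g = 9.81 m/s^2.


GRF = m * (g + a)
GRF = 67 * (9.81 + 7.55)
GRF = 67 * 17.3600
GRF = 1163.1200


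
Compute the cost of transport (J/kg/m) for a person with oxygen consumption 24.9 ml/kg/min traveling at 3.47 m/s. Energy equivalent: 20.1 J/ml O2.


Power per kg = VO2 * 20.1 / 60
Power per kg = 24.9 * 20.1 / 60 = 8.3415 W/kg
Cost = power_per_kg / speed
Cost = 8.3415 / 3.47
Cost = 2.4039


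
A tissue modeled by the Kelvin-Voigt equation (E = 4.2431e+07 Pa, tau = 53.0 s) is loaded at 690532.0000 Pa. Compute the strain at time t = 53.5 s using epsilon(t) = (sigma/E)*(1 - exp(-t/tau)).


epsilon(t) = (sigma/E) * (1 - exp(-t/tau))
sigma/E = 690532.0000 / 4.2431e+07 = 0.0163
exp(-t/tau) = exp(-53.5 / 53.0) = 0.3644
epsilon = 0.0163 * (1 - 0.3644)
epsilon = 0.0103


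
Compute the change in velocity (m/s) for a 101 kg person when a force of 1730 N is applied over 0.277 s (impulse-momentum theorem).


J = F * dt = 1730 * 0.277 = 479.2100 N*s
delta_v = J / m
delta_v = 479.2100 / 101
delta_v = 4.7447


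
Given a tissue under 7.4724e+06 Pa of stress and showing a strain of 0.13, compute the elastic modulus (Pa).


E = stress / strain
E = 7.4724e+06 / 0.13
E = 5.7480e+07


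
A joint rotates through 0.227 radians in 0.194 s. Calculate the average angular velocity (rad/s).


omega = delta_theta / delta_t
omega = 0.227 / 0.194
omega = 1.1701


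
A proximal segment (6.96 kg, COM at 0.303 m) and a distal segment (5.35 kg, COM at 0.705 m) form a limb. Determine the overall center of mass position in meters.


COM = (m1*x1 + m2*x2) / (m1 + m2)
COM = (6.96*0.303 + 5.35*0.705) / (6.96 + 5.35)
Numerator = 5.8806
Denominator = 12.3100
COM = 0.4777


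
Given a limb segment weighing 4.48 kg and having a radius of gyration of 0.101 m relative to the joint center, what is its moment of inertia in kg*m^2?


I = m * k^2
I = 4.48 * 0.101^2
k^2 = 0.0102
I = 0.0457


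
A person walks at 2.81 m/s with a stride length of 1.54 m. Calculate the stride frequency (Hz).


f = v / stride_length
f = 2.81 / 1.54
f = 1.8247


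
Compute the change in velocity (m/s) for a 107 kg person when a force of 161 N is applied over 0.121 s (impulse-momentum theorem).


J = F * dt = 161 * 0.121 = 19.4810 N*s
delta_v = J / m
delta_v = 19.4810 / 107
delta_v = 0.1821


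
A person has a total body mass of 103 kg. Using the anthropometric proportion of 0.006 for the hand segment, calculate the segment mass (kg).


m_segment = body_mass * fraction
m_segment = 103 * 0.006
m_segment = 0.6180


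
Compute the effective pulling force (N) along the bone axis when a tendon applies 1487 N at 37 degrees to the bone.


F_eff = F_tendon * cos(theta)
theta = 37 deg = 0.6458 rad
cos(theta) = 0.7986
F_eff = 1487 * 0.7986
F_eff = 1187.5710


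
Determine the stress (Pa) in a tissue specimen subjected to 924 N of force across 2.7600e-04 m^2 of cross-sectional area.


stress = F / A
stress = 924 / 2.7600e-04
stress = 3.3478e+06


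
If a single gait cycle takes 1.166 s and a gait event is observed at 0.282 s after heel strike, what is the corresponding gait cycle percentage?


pct = (event_time / cycle_time) * 100
pct = (0.282 / 1.166) * 100
ratio = 0.2419
pct = 24.1852


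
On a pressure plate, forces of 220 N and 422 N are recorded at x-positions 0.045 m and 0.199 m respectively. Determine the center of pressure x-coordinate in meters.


COP_x = (F1*x1 + F2*x2) / (F1 + F2)
COP_x = (220*0.045 + 422*0.199) / (220 + 422)
Numerator = 93.8780
Denominator = 642
COP_x = 0.1462


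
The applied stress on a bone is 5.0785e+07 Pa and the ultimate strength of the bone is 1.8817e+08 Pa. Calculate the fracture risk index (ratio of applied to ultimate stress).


FRI = applied / ultimate
FRI = 5.0785e+07 / 1.8817e+08
FRI = 0.2699


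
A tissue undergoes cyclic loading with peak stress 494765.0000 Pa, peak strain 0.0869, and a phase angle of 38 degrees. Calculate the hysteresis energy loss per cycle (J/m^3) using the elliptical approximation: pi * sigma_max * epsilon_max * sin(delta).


E_loss = pi * sigma_max * epsilon_max * sin(delta)
delta = 38 deg = 0.6632 rad
sin(delta) = 0.6157
E_loss = pi * 494765.0000 * 0.0869 * 0.6157
E_loss = 83159.2565


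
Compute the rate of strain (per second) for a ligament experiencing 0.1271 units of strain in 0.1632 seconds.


strain_rate = delta_strain / delta_t
strain_rate = 0.1271 / 0.1632
strain_rate = 0.7788


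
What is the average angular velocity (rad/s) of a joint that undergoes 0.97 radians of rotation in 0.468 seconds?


omega = delta_theta / delta_t
omega = 0.97 / 0.468
omega = 2.0726


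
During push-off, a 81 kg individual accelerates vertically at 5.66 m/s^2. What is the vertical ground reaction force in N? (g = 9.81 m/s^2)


GRF = m * (g + a)
GRF = 81 * (9.81 + 5.66)
GRF = 81 * 15.4700
GRF = 1253.0700


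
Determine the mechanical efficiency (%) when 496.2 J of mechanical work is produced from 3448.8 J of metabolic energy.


eta = (W_mech / E_meta) * 100
eta = (496.2 / 3448.8) * 100
ratio = 0.1439
eta = 14.3876


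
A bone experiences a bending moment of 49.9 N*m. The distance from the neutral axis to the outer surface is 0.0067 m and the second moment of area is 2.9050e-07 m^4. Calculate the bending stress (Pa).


sigma = M * c / I
sigma = 49.9 * 0.0067 / 2.9050e-07
M * c = 0.3343
sigma = 1.1509e+06


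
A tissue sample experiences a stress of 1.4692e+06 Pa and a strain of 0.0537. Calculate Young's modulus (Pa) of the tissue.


E = stress / strain
E = 1.4692e+06 / 0.0537
E = 2.7359e+07


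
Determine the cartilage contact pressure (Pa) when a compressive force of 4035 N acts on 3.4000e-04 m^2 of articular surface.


P = F / A
P = 4035 / 3.4000e-04
P = 1.1868e+07


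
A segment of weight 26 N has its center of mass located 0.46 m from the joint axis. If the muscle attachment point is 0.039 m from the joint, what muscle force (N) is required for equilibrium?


F_muscle = W * d_load / d_muscle
F_muscle = 26 * 0.46 / 0.039
Numerator = 11.9600
F_muscle = 306.6667


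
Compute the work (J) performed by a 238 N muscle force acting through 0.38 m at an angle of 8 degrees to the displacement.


W = F * d * cos(theta)
theta = 8 deg = 0.1396 rad
cos(theta) = 0.9903
W = 238 * 0.38 * 0.9903
W = 89.5598


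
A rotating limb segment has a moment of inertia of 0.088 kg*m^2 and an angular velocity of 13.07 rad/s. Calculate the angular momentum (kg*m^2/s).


L = I * omega
L = 0.088 * 13.07
L = 1.1502


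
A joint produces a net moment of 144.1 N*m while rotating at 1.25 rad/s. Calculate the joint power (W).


P = M * omega
P = 144.1 * 1.25
P = 180.1250


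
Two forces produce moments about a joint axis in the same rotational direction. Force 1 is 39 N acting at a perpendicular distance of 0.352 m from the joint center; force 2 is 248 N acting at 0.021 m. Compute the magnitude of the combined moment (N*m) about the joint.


M = F1 * d1 + F2 * d2
M = 39 * 0.352 + 248 * 0.021
M = 13.7280 + 5.2080
M = 18.9360


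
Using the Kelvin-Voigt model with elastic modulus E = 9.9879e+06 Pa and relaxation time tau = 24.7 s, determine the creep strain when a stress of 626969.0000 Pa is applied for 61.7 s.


epsilon(t) = (sigma/E) * (1 - exp(-t/tau))
sigma/E = 626969.0000 / 9.9879e+06 = 0.0628
exp(-t/tau) = exp(-61.7 / 24.7) = 0.0823
epsilon = 0.0628 * (1 - 0.0823)
epsilon = 0.0576


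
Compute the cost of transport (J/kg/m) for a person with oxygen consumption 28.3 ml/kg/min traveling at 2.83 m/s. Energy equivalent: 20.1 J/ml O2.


Power per kg = VO2 * 20.1 / 60
Power per kg = 28.3 * 20.1 / 60 = 9.4805 W/kg
Cost = power_per_kg / speed
Cost = 9.4805 / 2.83
Cost = 3.3500
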